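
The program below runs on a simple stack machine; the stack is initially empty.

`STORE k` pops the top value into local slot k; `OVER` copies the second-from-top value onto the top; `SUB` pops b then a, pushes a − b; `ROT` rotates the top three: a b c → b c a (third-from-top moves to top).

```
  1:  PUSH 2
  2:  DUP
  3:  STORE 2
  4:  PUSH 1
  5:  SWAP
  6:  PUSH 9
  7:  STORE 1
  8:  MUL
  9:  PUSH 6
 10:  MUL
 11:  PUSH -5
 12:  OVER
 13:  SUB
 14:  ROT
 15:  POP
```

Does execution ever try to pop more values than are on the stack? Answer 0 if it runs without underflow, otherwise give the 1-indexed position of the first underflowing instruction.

14

PUSH 2  : [2]
DUP     : [2, 2]
STORE 2 : [2]
PUSH 1  : [2, 1]
SWAP    : [1, 2]
PUSH 9  : [1, 2, 9]
STORE 1 : [1, 2]
MUL     : [2]
PUSH 6  : [2, 6]
MUL     : [12]
PUSH -5 : [12, -5]
OVER    : [12, -5, 12]
SUB     : [12, -17]
ROT  — needs 3 operands, stack has 2 → underflow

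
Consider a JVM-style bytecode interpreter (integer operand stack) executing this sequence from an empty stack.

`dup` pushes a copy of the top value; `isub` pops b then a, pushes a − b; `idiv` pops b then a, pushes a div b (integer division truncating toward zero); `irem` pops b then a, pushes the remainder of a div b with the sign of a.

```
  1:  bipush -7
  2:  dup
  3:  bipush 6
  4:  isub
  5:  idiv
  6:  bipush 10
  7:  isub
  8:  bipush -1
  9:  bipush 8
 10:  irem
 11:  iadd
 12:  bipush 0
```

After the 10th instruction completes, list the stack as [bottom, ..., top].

[-10, -1]

bipush -7 → -7
dup       → -7 -7
bipush 6  → -7 -7 6
isub      → -7 -13
idiv      → 0
bipush 10 → 0 10
isub      → -10
bipush -1 → -10 -1
bipush 8  → -10 -1 8
irem      → -10 -1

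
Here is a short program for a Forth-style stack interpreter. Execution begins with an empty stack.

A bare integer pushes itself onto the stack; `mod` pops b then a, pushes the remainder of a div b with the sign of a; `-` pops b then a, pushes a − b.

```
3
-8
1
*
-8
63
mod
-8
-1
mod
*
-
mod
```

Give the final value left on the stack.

3

3   : 3
-8  : 3 -8
1   : 3 -8 1
*   : 3 -8
-8  : 3 -8 -8
63  : 3 -8 -8 63
mod : 3 -8 -8
-8  : 3 -8 -8 -8
-1  : 3 -8 -8 -8 -1
mod : 3 -8 -8 0
*   : 3 -8 0
-   : 3 -8
mod : 3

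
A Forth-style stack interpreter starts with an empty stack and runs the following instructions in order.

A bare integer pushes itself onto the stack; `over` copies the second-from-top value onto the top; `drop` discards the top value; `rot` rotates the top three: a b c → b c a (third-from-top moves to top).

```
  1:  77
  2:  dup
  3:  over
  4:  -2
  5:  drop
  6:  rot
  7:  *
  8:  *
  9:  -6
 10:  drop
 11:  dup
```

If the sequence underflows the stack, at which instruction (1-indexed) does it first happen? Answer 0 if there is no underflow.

77    77
dup   77 77
over  77 77 77
-2    77 77 77 -2
drop  77 77 77
rot   77 77 77
*     77 5929
*     456533
-6    456533 -6
drop  456533
dup   456533 456533

0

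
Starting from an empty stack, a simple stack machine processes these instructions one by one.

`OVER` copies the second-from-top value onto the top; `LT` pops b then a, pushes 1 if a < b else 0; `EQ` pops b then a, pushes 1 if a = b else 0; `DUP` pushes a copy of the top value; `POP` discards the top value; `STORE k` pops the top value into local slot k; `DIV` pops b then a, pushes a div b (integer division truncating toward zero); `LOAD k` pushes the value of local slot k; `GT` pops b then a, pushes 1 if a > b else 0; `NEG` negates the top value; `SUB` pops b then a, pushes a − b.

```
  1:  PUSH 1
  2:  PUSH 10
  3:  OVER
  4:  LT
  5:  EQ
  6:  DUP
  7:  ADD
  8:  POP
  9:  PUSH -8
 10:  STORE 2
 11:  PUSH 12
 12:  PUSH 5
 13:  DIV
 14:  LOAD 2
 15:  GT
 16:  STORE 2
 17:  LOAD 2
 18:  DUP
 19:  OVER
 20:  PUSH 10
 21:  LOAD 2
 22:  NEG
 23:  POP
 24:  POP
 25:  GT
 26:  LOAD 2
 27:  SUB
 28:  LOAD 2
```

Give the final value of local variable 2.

1

PUSH 1  -> 1
PUSH 10 -> 1 10
OVER    -> 1 10 1
LT      -> 1 0
EQ      -> 0
DUP     -> 0 0
ADD     -> 0
POP     -> (empty)
PUSH -8 -> -8
STORE 2 -> (empty)
PUSH 12 -> 12
PUSH 5  -> 12 5
DIV     -> 2
LOAD 2  -> 2 -8
GT      -> 1
STORE 2 -> (empty)
LOAD 2  -> 1
DUP     -> 1 1
OVER    -> 1 1 1
PUSH 10 -> 1 1 1 10
LOAD 2  -> 1 1 1 10 1
NEG     -> 1 1 1 10 -1
POP     -> 1 1 1 10
POP     -> 1 1 1
GT      -> 1 0
LOAD 2  -> 1 0 1
SUB     -> 1 -1
LOAD 2  -> 1 -1 1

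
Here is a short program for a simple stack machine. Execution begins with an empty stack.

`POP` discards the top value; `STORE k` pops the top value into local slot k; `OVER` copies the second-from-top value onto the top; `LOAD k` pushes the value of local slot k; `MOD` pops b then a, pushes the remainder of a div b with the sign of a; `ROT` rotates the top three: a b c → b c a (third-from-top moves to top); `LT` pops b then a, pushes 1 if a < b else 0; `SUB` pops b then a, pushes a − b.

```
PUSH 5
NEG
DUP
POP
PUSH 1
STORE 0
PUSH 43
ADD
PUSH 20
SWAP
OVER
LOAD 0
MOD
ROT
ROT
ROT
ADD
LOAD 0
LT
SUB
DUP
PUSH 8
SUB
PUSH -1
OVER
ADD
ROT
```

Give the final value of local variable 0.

1

PUSH 5  → 5
NEG     → -5
DUP     → -5 -5
POP     → -5
PUSH 1  → -5 1
STORE 0 → -5
PUSH 43 → -5 43
ADD     → 38
PUSH 20 → 38 20
SWAP    → 20 38
OVER    → 20 38 20
LOAD 0  → 20 38 20 1
MOD     → 20 38 0
ROT     → 38 0 20
ROT     → 0 20 38
ROT     → 20 38 0
ADD     → 20 38
LOAD 0  → 20 38 1
LT      → 20 0
SUB     → 20
DUP     → 20 20
PUSH 8  → 20 20 8
SUB     → 20 12
PUSH -1 → 20 12 -1
OVER    → 20 12 -1 12
ADD     → 20 12 11
ROT     → 12 11 20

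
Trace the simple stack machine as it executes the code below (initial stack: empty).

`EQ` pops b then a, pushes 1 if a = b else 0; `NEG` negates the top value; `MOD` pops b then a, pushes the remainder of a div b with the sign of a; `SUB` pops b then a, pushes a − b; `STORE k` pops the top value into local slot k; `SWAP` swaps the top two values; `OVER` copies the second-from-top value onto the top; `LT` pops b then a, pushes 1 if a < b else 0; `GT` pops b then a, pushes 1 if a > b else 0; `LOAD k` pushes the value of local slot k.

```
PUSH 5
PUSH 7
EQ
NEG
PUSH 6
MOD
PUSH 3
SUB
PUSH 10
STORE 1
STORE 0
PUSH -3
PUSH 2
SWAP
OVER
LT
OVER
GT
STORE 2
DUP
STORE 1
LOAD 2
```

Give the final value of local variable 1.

2

PUSH 5  : [5]
PUSH 7  : [5, 7]
EQ      : [0]
NEG     : [0]
PUSH 6  : [0, 6]
MOD     : [0]
PUSH 3  : [0, 3]
SUB     : [-3]
PUSH 10 : [-3, 10]
STORE 1 : [-3]
STORE 0 : []
PUSH -3 : [-3]
PUSH 2  : [-3, 2]
SWAP    : [2, -3]
OVER    : [2, -3, 2]
LT      : [2, 1]
OVER    : [2, 1, 2]
GT      : [2, 0]
STORE 2 : [2]
DUP     : [2, 2]
STORE 1 : [2]
LOAD 2  : [2, 0]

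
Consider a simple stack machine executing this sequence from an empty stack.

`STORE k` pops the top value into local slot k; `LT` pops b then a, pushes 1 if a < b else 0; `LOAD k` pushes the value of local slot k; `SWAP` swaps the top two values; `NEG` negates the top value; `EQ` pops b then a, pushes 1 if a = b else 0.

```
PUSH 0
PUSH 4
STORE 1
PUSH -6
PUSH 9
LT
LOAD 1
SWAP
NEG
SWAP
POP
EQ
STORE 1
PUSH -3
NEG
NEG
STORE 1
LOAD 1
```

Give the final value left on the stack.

PUSH 0  -> [0]
PUSH 4  -> [0, 4]
STORE 1 -> [0]
PUSH -6 -> [0, -6]
PUSH 9  -> [0, -6, 9]
LT      -> [0, 1]
LOAD 1  -> [0, 1, 4]
SWAP    -> [0, 4, 1]
NEG     -> [0, 4, -1]
SWAP    -> [0, -1, 4]
POP     -> [0, -1]
EQ      -> [0]
STORE 1 -> []
PUSH -3 -> [-3]
NEG     -> [3]
NEG     -> [-3]
STORE 1 -> []
LOAD 1  -> [-3]

-3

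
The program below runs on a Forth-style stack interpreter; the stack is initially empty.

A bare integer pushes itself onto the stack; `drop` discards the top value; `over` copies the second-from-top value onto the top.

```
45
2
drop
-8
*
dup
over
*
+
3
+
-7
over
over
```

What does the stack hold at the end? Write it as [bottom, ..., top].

[129243, -7, 129243, -7]

45   → [45]
2    → [45, 2]
drop → [45]
-8   → [45, -8]
*    → [-360]
dup  → [-360, -360]
over → [-360, -360, -360]
*    → [-360, 129600]
+    → [129240]
3    → [129240, 3]
+    → [129243]
-7   → [129243, -7]
over → [129243, -7, 129243]
over → [129243, -7, 129243, -7]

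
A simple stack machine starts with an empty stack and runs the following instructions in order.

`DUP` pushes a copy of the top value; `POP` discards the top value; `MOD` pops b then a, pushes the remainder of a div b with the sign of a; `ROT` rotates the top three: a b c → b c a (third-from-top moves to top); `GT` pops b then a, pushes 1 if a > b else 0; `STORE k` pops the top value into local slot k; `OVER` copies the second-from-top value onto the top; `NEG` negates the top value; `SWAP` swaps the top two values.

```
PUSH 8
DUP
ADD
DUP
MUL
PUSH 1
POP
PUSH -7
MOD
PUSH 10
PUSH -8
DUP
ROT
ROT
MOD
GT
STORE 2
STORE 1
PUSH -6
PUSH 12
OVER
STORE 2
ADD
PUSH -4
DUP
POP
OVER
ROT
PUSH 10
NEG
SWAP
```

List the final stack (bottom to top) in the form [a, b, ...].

[-4, 6, -10, 6]

PUSH 8   8
DUP      8 8
ADD      16
DUP      16 16
MUL      256
PUSH 1   256 1
POP      256
PUSH -7  256 -7
MOD      4
PUSH 10  4 10
PUSH -8  4 10 -8
DUP      4 10 -8 -8
ROT      4 -8 -8 10
ROT      4 -8 10 -8
MOD      4 -8 2
GT       4 0
STORE 2  4
STORE 1  (empty)
PUSH -6  -6
PUSH 12  -6 12
OVER     -6 12 -6
STORE 2  -6 12
ADD      6
PUSH -4  6 -4
DUP      6 -4 -4
POP      6 -4
OVER     6 -4 6
ROT      -4 6 6
PUSH 10  -4 6 6 10
NEG      -4 6 6 -10
SWAP     -4 6 -10 6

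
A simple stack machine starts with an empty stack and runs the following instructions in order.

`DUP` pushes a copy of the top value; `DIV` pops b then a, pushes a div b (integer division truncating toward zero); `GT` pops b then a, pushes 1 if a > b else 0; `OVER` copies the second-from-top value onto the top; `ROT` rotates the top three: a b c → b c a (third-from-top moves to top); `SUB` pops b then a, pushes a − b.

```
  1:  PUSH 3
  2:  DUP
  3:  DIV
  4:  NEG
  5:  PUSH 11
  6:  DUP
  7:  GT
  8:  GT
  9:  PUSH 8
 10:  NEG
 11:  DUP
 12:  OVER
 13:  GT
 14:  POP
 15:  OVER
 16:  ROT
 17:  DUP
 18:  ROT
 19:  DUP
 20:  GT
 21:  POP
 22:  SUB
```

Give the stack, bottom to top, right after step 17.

PUSH 3  -> [3]
DUP     -> [3, 3]
DIV     -> [1]
NEG     -> [-1]
PUSH 11 -> [-1, 11]
DUP     -> [-1, 11, 11]
GT      -> [-1, 0]
GT      -> [0]
PUSH 8  -> [0, 8]
NEG     -> [0, -8]
DUP     -> [0, -8, -8]
OVER    -> [0, -8, -8, -8]
GT      -> [0, -8, 0]
POP     -> [0, -8]
OVER    -> [0, -8, 0]
ROT     -> [-8, 0, 0]
DUP     -> [-8, 0, 0, 0]

[-8, 0, 0, 0]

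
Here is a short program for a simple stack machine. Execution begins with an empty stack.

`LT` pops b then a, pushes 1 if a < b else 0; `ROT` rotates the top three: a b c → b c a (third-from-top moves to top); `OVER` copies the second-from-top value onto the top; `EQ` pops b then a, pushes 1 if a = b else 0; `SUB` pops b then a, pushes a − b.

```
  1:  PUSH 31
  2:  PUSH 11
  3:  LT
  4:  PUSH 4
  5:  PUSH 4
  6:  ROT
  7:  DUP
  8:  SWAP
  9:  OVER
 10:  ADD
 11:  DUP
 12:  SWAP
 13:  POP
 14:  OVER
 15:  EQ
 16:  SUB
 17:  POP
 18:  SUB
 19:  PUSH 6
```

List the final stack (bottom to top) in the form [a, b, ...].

PUSH 31 -> [31]
PUSH 11 -> [31, 11]
LT      -> [0]
PUSH 4  -> [0, 4]
PUSH 4  -> [0, 4, 4]
ROT     -> [4, 4, 0]
DUP     -> [4, 4, 0, 0]
SWAP    -> [4, 4, 0, 0]
OVER    -> [4, 4, 0, 0, 0]
ADD     -> [4, 4, 0, 0]
DUP     -> [4, 4, 0, 0, 0]
SWAP    -> [4, 4, 0, 0, 0]
POP     -> [4, 4, 0, 0]
OVER    -> [4, 4, 0, 0, 0]
EQ      -> [4, 4, 0, 1]
SUB     -> [4, 4, -1]
POP     -> [4, 4]
SUB     -> [0]
PUSH 6  -> [0, 6]

[0, 6]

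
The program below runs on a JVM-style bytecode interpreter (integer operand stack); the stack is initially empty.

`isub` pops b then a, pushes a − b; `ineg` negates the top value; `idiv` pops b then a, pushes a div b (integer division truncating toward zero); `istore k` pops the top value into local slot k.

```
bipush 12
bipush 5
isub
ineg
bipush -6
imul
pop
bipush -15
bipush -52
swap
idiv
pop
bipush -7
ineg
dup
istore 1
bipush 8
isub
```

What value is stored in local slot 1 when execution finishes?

7

bipush 12  : [12]
bipush 5   : [12, 5]
isub       : [7]
ineg       : [-7]
bipush -6  : [-7, -6]
imul       : [42]
pop        : []
bipush -15 : [-15]
bipush -52 : [-15, -52]
swap       : [-52, -15]
idiv       : [3]
pop        : []
bipush -7  : [-7]
ineg       : [7]
dup        : [7, 7]
istore 1   : [7]
bipush 8   : [7, 8]
isub       : [-1]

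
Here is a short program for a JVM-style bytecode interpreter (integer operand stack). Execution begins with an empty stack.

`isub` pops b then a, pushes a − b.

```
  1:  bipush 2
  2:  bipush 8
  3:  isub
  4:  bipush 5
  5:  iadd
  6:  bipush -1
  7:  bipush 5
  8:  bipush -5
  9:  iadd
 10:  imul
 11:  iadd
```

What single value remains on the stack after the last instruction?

-1

bipush 2  → [2]
bipush 8  → [2, 8]
isub      → [-6]
bipush 5  → [-6, 5]
iadd      → [-1]
bipush -1 → [-1, -1]
bipush 5  → [-1, -1, 5]
bipush -5 → [-1, -1, 5, -5]
iadd      → [-1, -1, 0]
imul      → [-1, 0]
iadd      → [-1]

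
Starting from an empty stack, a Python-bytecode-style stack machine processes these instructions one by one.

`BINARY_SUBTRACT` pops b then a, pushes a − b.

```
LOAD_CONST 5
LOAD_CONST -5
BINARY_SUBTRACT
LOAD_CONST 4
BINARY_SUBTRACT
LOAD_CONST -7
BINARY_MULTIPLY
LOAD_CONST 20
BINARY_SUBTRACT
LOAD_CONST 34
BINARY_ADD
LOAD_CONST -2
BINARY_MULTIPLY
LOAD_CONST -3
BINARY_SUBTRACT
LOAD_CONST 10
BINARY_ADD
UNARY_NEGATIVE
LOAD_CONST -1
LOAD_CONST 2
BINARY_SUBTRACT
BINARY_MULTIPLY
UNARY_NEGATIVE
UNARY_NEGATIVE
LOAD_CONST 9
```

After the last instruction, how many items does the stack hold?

2

LOAD_CONST 5    : [5]
LOAD_CONST -5   : [5, -5]
BINARY_SUBTRACT : [10]
LOAD_CONST 4    : [10, 4]
BINARY_SUBTRACT : [6]
LOAD_CONST -7   : [6, -7]
BINARY_MULTIPLY : [-42]
LOAD_CONST 20   : [-42, 20]
BINARY_SUBTRACT : [-62]
LOAD_CONST 34   : [-62, 34]
BINARY_ADD      : [-28]
LOAD_CONST -2   : [-28, -2]
BINARY_MULTIPLY : [56]
LOAD_CONST -3   : [56, -3]
BINARY_SUBTRACT : [59]
LOAD_CONST 10   : [59, 10]
BINARY_ADD      : [69]
UNARY_NEGATIVE  : [-69]
LOAD_CONST -1   : [-69, -1]
LOAD_CONST 2    : [-69, -1, 2]
BINARY_SUBTRACT : [-69, -3]
BINARY_MULTIPLY : [207]
UNARY_NEGATIVE  : [-207]
UNARY_NEGATIVE  : [207]
LOAD_CONST 9    : [207, 9]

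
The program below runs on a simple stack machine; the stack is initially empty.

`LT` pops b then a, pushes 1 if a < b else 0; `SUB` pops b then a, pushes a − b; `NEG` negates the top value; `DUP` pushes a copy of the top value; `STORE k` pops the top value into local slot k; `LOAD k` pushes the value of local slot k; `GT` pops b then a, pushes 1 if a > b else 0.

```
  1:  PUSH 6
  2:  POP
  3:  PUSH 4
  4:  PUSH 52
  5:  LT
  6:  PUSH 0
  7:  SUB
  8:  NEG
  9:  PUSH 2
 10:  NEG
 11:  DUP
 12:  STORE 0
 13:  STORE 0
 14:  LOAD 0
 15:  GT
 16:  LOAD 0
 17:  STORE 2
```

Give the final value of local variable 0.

PUSH 6  -> 6
POP     -> (empty)
PUSH 4  -> 4
PUSH 52 -> 4 52
LT      -> 1
PUSH 0  -> 1 0
SUB     -> 1
NEG     -> -1
PUSH 2  -> -1 2
NEG     -> -1 -2
DUP     -> -1 -2 -2
STORE 0 -> -1 -2
STORE 0 -> -1
LOAD 0  -> -1 -2
GT      -> 1
LOAD 0  -> 1 -2
STORE 2 -> 1

-2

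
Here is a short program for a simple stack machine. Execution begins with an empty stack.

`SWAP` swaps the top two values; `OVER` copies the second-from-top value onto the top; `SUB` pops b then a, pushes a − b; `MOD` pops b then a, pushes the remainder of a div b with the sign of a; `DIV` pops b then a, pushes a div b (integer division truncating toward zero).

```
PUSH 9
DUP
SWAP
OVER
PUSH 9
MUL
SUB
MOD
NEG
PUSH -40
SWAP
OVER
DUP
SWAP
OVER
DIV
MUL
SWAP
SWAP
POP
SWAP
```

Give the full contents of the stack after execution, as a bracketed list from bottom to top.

[-9, -40]

PUSH 9   -> 9
DUP      -> 9 9
SWAP     -> 9 9
OVER     -> 9 9 9
PUSH 9   -> 9 9 9 9
MUL      -> 9 9 81
SUB      -> 9 -72
MOD      -> 9
NEG      -> -9
PUSH -40 -> -9 -40
SWAP     -> -40 -9
OVER     -> -40 -9 -40
DUP      -> -40 -9 -40 -40
SWAP     -> -40 -9 -40 -40
OVER     -> -40 -9 -40 -40 -40
DIV      -> -40 -9 -40 1
MUL      -> -40 -9 -40
SWAP     -> -40 -40 -9
SWAP     -> -40 -9 -40
POP      -> -40 -9
SWAP     -> -9 -40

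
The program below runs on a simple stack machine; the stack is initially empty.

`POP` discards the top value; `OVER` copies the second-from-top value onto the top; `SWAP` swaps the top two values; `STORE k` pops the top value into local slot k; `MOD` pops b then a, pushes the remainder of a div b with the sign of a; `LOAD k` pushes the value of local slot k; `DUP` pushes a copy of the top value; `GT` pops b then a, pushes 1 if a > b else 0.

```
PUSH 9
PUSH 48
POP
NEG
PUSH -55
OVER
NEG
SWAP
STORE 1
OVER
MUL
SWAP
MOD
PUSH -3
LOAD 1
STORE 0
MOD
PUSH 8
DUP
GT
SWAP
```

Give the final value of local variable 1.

-55

PUSH 9   → 9
PUSH 48  → 9 48
POP      → 9
NEG      → -9
PUSH -55 → -9 -55
OVER     → -9 -55 -9
NEG      → -9 -55 9
SWAP     → -9 9 -55
STORE 1  → -9 9
OVER     → -9 9 -9
MUL      → -9 -81
SWAP     → -81 -9
MOD      → 0
PUSH -3  → 0 -3
LOAD 1   → 0 -3 -55
STORE 0  → 0 -3
MOD      → 0
PUSH 8   → 0 8
DUP      → 0 8 8
GT       → 0 0
SWAP     → 0 0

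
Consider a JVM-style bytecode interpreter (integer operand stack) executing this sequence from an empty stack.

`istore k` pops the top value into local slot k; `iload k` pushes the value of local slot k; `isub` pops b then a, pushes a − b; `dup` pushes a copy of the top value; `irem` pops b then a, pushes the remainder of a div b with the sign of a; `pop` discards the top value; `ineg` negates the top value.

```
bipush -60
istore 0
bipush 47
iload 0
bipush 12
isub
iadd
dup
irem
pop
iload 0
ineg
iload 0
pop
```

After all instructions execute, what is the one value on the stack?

bipush -60 -> -60
istore 0   -> (empty)
bipush 47  -> 47
iload 0    -> 47 -60
bipush 12  -> 47 -60 12
isub       -> 47 -72
iadd       -> -25
dup        -> -25 -25
irem       -> 0
pop        -> (empty)
iload 0    -> -60
ineg       -> 60
iload 0    -> 60 -60
pop        -> 60

60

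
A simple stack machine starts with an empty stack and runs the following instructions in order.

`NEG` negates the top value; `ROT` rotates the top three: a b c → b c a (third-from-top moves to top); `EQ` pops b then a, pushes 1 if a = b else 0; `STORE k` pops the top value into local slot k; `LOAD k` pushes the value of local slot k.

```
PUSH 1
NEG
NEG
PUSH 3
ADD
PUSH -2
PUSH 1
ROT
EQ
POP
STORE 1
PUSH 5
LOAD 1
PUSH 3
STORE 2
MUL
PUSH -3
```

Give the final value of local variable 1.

PUSH 1  -> 1
NEG     -> -1
NEG     -> 1
PUSH 3  -> 1 3
ADD     -> 4
PUSH -2 -> 4 -2
PUSH 1  -> 4 -2 1
ROT     -> -2 1 4
EQ      -> -2 0
POP     -> -2
STORE 1 -> (empty)
PUSH 5  -> 5
LOAD 1  -> 5 -2
PUSH 3  -> 5 -2 3
STORE 2 -> 5 -2
MUL     -> -10
PUSH -3 -> -10 -3

-2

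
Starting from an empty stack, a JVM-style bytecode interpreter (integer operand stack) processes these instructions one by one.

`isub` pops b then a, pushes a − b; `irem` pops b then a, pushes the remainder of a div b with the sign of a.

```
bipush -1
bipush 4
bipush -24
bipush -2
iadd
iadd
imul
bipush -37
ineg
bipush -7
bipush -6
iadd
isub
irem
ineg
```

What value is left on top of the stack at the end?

bipush -1  -> [-1]
bipush 4   -> [-1, 4]
bipush -24 -> [-1, 4, -24]
bipush -2  -> [-1, 4, -24, -2]
iadd       -> [-1, 4, -26]
iadd       -> [-1, -22]
imul       -> [22]
bipush -37 -> [22, -37]
ineg       -> [22, 37]
bipush -7  -> [22, 37, -7]
bipush -6  -> [22, 37, -7, -6]
iadd       -> [22, 37, -13]
isub       -> [22, 50]
irem       -> [22]
ineg       -> [-22]

-22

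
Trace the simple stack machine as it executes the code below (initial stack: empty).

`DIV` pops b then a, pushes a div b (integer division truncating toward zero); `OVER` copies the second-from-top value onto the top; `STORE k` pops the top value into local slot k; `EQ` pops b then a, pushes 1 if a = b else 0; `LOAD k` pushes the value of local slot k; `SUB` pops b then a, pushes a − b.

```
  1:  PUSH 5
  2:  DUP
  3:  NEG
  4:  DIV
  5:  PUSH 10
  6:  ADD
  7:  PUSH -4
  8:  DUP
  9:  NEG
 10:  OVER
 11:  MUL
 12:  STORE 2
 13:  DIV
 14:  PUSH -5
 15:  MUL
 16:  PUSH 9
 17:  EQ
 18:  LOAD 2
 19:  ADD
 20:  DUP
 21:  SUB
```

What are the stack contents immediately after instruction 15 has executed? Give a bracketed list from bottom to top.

[10]

PUSH 5  → [5]
DUP     → [5, 5]
NEG     → [5, -5]
DIV     → [-1]
PUSH 10 → [-1, 10]
ADD     → [9]
PUSH -4 → [9, -4]
DUP     → [9, -4, -4]
NEG     → [9, -4, 4]
OVER    → [9, -4, 4, -4]
MUL     → [9, -4, -16]
STORE 2 → [9, -4]
DIV     → [-2]
PUSH -5 → [-2, -5]
MUL     → [10]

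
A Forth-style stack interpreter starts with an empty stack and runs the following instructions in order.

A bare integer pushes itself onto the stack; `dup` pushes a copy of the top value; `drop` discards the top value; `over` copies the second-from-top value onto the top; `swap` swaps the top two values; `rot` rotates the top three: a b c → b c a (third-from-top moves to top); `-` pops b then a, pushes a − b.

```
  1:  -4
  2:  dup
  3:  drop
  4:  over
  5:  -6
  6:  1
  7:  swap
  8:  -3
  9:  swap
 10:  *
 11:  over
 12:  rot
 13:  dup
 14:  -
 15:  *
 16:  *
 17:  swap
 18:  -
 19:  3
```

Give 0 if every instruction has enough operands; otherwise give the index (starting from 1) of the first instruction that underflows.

4

-4   -> [-4]
dup  -> [-4, -4]
drop -> [-4]
over  — needs 2 operands, stack has 1 → underflow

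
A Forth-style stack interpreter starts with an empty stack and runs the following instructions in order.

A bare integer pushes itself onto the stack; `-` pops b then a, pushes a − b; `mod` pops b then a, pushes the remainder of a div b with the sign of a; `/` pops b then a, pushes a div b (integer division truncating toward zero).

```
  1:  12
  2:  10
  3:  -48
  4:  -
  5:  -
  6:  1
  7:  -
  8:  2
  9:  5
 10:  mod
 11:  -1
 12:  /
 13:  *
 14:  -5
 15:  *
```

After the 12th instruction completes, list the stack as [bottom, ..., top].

[-47, -2]

12  : [12]
10  : [12, 10]
-48 : [12, 10, -48]
-   : [12, 58]
-   : [-46]
1   : [-46, 1]
-   : [-47]
2   : [-47, 2]
5   : [-47, 2, 5]
mod : [-47, 2]
-1  : [-47, 2, -1]
/   : [-47, -2]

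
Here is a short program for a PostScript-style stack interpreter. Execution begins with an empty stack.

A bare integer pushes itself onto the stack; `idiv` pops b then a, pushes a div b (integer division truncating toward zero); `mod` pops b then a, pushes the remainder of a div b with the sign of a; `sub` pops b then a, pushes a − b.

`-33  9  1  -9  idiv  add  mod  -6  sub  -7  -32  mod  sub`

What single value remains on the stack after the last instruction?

7

-33  → [-33]
9    → [-33, 9]
1    → [-33, 9, 1]
-9   → [-33, 9, 1, -9]
idiv → [-33, 9, 0]
add  → [-33, 9]
mod  → [-6]
-6   → [-6, -6]
sub  → [0]
-7   → [0, -7]
-32  → [0, -7, -32]
mod  → [0, -7]
sub  → [7]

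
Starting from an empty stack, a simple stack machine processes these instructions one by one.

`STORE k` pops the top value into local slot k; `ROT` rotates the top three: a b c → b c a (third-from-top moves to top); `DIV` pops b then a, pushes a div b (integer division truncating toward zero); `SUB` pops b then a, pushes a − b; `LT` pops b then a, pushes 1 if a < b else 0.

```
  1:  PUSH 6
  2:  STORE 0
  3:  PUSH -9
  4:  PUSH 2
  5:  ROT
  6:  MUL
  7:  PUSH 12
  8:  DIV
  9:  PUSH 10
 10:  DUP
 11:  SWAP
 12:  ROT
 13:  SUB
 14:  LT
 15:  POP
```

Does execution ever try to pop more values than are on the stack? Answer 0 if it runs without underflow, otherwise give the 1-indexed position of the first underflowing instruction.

5

PUSH 6  → 6
STORE 0 → (empty)
PUSH -9 → -9
PUSH 2  → -9 2
ROT  — needs 3 operands, stack has 2 → underflow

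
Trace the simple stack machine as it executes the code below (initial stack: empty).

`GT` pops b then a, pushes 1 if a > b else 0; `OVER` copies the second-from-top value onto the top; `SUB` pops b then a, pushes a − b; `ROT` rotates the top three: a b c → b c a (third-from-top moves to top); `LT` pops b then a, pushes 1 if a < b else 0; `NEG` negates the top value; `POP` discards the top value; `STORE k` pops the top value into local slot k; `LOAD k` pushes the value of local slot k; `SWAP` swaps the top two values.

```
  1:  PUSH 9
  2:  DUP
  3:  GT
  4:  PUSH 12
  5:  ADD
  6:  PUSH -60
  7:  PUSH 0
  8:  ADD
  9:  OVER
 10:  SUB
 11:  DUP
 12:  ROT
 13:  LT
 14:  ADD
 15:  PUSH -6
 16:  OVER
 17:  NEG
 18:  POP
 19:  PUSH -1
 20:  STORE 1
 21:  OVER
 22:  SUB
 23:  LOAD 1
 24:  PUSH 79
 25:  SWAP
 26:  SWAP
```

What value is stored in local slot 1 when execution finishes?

PUSH 9   : 9
DUP      : 9 9
GT       : 0
PUSH 12  : 0 12
ADD      : 12
PUSH -60 : 12 -60
PUSH 0   : 12 -60 0
ADD      : 12 -60
OVER     : 12 -60 12
SUB      : 12 -72
DUP      : 12 -72 -72
ROT      : -72 -72 12
LT       : -72 1
ADD      : -71
PUSH -6  : -71 -6
OVER     : -71 -6 -71
NEG      : -71 -6 71
POP      : -71 -6
PUSH -1  : -71 -6 -1
STORE 1  : -71 -6
OVER     : -71 -6 -71
SUB      : -71 65
LOAD 1   : -71 65 -1
PUSH 79  : -71 65 -1 79
SWAP     : -71 65 79 -1
SWAP     : -71 65 -1 79

-1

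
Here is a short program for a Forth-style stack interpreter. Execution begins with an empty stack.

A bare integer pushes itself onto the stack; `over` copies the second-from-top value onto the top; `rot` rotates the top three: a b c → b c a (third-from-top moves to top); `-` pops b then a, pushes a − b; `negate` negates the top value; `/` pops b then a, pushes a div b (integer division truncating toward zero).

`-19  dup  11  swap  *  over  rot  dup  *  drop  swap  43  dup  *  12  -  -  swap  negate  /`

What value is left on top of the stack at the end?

-19    : -19
dup    : -19 -19
11     : -19 -19 11
swap   : -19 11 -19
*      : -19 -209
over   : -19 -209 -19
rot    : -209 -19 -19
dup    : -209 -19 -19 -19
*      : -209 -19 361
drop   : -209 -19
swap   : -19 -209
43     : -19 -209 43
dup    : -19 -209 43 43
*      : -19 -209 1849
12     : -19 -209 1849 12
-      : -19 -209 1837
-      : -19 -2046
swap   : -2046 -19
negate : -2046 19
/      : -107

-107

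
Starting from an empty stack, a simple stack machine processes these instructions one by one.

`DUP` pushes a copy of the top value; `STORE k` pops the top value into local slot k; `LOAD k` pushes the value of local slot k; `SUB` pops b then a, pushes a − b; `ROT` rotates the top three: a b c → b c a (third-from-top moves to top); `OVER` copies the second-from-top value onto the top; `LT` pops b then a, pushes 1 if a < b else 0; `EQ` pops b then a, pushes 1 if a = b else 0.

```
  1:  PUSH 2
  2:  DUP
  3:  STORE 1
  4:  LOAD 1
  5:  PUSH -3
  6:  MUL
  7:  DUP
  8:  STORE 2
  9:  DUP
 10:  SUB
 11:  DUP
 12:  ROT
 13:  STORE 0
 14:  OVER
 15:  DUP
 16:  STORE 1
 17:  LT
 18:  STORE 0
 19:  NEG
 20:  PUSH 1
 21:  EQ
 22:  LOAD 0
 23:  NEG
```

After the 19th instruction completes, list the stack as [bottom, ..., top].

PUSH 2  → [2]
DUP     → [2, 2]
STORE 1 → [2]
LOAD 1  → [2, 2]
PUSH -3 → [2, 2, -3]
MUL     → [2, -6]
DUP     → [2, -6, -6]
STORE 2 → [2, -6]
DUP     → [2, -6, -6]
SUB     → [2, 0]
DUP     → [2, 0, 0]
ROT     → [0, 0, 2]
STORE 0 → [0, 0]
OVER    → [0, 0, 0]
DUP     → [0, 0, 0, 0]
STORE 1 → [0, 0, 0]
LT      → [0, 0]
STORE 0 → [0]
NEG     → [0]

[0]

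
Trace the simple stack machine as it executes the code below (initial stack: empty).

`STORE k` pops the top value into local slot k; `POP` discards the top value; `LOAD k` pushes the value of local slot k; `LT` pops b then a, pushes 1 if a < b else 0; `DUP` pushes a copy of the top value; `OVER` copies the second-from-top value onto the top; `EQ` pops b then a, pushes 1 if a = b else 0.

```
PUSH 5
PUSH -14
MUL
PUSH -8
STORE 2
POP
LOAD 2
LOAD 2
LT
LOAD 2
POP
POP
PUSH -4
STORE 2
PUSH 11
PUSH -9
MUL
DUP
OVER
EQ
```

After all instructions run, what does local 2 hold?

-4

PUSH 5   → 5
PUSH -14 → 5 -14
MUL      → -70
PUSH -8  → -70 -8
STORE 2  → -70
POP      → (empty)
LOAD 2   → -8
LOAD 2   → -8 -8
LT       → 0
LOAD 2   → 0 -8
POP      → 0
POP      → (empty)
PUSH -4  → -4
STORE 2  → (empty)
PUSH 11  → 11
PUSH -9  → 11 -9
MUL      → -99
DUP      → -99 -99
OVER     → -99 -99 -99
EQ       → -99 1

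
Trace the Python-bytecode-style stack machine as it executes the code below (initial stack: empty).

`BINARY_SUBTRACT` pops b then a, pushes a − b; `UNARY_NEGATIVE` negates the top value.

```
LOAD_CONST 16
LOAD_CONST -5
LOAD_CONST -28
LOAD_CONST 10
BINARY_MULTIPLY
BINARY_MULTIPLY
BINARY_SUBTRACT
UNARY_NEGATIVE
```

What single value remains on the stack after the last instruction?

LOAD_CONST 16   -> 16
LOAD_CONST -5   -> 16 -5
LOAD_CONST -28  -> 16 -5 -28
LOAD_CONST 10   -> 16 -5 -28 10
BINARY_MULTIPLY -> 16 -5 -280
BINARY_MULTIPLY -> 16 1400
BINARY_SUBTRACT -> -1384
UNARY_NEGATIVE  -> 1384

1384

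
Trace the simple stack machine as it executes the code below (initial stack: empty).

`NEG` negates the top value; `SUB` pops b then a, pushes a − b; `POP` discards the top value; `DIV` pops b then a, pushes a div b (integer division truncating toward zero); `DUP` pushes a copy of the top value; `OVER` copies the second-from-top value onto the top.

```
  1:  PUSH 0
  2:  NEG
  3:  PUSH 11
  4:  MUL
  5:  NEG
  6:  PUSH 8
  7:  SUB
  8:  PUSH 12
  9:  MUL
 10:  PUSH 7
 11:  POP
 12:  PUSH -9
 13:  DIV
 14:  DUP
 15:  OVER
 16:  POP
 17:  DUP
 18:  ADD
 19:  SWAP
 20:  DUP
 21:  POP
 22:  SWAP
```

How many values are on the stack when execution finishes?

2

PUSH 0   [0]
NEG      [0]
PUSH 11  [0, 11]
MUL      [0]
NEG      [0]
PUSH 8   [0, 8]
SUB      [-8]
PUSH 12  [-8, 12]
MUL      [-96]
PUSH 7   [-96, 7]
POP      [-96]
PUSH -9  [-96, -9]
DIV      [10]
DUP      [10, 10]
OVER     [10, 10, 10]
POP      [10, 10]
DUP      [10, 10, 10]
ADD      [10, 20]
SWAP     [20, 10]
DUP      [20, 10, 10]
POP      [20, 10]
SWAP     [10, 20]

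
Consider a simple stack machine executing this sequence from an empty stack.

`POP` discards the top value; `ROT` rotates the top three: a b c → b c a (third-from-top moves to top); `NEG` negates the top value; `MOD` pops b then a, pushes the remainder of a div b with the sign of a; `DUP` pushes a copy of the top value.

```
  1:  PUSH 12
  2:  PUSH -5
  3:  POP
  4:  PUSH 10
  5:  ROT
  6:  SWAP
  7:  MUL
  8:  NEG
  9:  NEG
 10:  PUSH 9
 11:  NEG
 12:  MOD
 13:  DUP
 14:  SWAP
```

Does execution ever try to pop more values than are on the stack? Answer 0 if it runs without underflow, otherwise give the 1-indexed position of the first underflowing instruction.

PUSH 12 → 12
PUSH -5 → 12 -5
POP     → 12
PUSH 10 → 12 10
ROT  — needs 3 operands, stack has 2 → underflow

5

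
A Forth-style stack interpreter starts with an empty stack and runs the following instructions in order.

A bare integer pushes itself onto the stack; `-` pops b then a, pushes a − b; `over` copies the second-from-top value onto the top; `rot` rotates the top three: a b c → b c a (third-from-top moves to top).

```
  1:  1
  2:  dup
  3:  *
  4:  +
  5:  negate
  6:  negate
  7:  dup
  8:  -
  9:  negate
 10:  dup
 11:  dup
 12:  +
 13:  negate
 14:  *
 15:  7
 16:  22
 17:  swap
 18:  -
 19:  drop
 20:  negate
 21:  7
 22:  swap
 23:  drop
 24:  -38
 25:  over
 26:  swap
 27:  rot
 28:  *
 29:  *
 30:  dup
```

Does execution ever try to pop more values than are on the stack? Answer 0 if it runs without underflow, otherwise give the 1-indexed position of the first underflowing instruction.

1   : 1
dup : 1 1
*   : 1
+  — needs 2 operands, stack has 1 → underflow

4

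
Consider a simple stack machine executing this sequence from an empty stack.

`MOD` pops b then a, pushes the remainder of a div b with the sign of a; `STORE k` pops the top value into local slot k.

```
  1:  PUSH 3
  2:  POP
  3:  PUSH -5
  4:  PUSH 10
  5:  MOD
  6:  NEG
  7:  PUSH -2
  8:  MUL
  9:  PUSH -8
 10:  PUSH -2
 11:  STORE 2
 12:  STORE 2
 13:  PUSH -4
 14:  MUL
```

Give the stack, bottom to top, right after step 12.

[-10]

PUSH 3  -> 3
POP     -> (empty)
PUSH -5 -> -5
PUSH 10 -> -5 10
MOD     -> -5
NEG     -> 5
PUSH -2 -> 5 -2
MUL     -> -10
PUSH -8 -> -10 -8
PUSH -2 -> -10 -8 -2
STORE 2 -> -10 -8
STORE 2 -> -10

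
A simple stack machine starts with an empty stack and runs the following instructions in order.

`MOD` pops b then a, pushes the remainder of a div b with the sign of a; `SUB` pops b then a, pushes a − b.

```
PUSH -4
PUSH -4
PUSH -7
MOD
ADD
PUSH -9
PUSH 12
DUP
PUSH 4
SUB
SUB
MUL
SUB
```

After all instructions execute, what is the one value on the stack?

28

PUSH -4 -> -4
PUSH -4 -> -4 -4
PUSH -7 -> -4 -4 -7
MOD     -> -4 -4
ADD     -> -8
PUSH -9 -> -8 -9
PUSH 12 -> -8 -9 12
DUP     -> -8 -9 12 12
PUSH 4  -> -8 -9 12 12 4
SUB     -> -8 -9 12 8
SUB     -> -8 -9 4
MUL     -> -8 -36
SUB     -> 28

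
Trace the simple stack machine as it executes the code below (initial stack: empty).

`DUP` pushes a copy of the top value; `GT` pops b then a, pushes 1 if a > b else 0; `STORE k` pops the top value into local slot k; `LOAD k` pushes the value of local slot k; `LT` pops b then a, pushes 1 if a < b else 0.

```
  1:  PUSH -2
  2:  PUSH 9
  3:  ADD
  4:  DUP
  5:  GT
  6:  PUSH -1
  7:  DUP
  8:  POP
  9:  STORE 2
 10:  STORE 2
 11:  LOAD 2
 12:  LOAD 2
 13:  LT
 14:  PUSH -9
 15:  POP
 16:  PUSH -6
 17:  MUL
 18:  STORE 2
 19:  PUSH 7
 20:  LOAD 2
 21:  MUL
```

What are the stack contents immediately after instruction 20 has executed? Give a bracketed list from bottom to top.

PUSH -2 → [-2]
PUSH 9  → [-2, 9]
ADD     → [7]
DUP     → [7, 7]
GT      → [0]
PUSH -1 → [0, -1]
DUP     → [0, -1, -1]
POP     → [0, -1]
STORE 2 → [0]
STORE 2 → []
LOAD 2  → [0]
LOAD 2  → [0, 0]
LT      → [0]
PUSH -9 → [0, -9]
POP     → [0]
PUSH -6 → [0, -6]
MUL     → [0]
STORE 2 → []
PUSH 7  → [7]
LOAD 2  → [7, 0]

[7, 0]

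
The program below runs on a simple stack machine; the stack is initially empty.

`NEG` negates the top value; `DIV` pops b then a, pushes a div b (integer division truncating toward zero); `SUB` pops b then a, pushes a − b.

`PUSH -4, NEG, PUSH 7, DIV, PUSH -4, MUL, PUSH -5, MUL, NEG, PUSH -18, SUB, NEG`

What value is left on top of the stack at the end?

PUSH -4  → [-4]
NEG      → [4]
PUSH 7   → [4, 7]
DIV      → [0]
PUSH -4  → [0, -4]
MUL      → [0]
PUSH -5  → [0, -5]
MUL      → [0]
NEG      → [0]
PUSH -18 → [0, -18]
SUB      → [18]
NEG      → [-18]

-18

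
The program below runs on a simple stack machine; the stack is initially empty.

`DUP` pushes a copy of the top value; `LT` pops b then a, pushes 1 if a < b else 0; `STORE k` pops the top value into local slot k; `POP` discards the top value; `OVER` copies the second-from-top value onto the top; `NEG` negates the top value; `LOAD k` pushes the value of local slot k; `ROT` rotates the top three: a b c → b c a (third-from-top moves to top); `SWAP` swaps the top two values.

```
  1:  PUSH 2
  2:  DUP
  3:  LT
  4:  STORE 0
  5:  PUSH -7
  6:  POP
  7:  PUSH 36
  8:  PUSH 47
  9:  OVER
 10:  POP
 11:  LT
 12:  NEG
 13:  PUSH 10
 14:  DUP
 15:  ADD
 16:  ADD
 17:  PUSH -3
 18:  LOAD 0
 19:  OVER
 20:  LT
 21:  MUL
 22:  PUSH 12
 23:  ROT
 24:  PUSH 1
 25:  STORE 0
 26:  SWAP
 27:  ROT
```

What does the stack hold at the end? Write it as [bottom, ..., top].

PUSH 2  -> [2]
DUP     -> [2, 2]
LT      -> [0]
STORE 0 -> []
PUSH -7 -> [-7]
POP     -> []
PUSH 36 -> [36]
PUSH 47 -> [36, 47]
OVER    -> [36, 47, 36]
POP     -> [36, 47]
LT      -> [1]
NEG     -> [-1]
PUSH 10 -> [-1, 10]
DUP     -> [-1, 10, 10]
ADD     -> [-1, 20]
ADD     -> [19]
PUSH -3 -> [19, -3]
LOAD 0  -> [19, -3, 0]
OVER    -> [19, -3, 0, -3]
LT      -> [19, -3, 0]
MUL     -> [19, 0]
PUSH 12 -> [19, 0, 12]
ROT     -> [0, 12, 19]
PUSH 1  -> [0, 12, 19, 1]
STORE 0 -> [0, 12, 19]
SWAP    -> [0, 19, 12]
ROT     -> [19, 12, 0]

[19, 12, 0]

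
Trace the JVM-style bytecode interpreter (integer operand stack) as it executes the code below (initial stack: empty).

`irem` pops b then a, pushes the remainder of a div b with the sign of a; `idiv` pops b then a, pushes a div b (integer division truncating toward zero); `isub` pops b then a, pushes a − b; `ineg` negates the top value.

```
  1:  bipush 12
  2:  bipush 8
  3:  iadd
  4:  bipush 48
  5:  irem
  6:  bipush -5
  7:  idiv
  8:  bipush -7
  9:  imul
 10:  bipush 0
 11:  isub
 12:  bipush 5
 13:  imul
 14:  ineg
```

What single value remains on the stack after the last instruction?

bipush 12 : [12]
bipush 8  : [12, 8]
iadd      : [20]
bipush 48 : [20, 48]
irem      : [20]
bipush -5 : [20, -5]
idiv      : [-4]
bipush -7 : [-4, -7]
imul      : [28]
bipush 0  : [28, 0]
isub      : [28]
bipush 5  : [28, 5]
imul      : [140]
ineg      : [-140]

-140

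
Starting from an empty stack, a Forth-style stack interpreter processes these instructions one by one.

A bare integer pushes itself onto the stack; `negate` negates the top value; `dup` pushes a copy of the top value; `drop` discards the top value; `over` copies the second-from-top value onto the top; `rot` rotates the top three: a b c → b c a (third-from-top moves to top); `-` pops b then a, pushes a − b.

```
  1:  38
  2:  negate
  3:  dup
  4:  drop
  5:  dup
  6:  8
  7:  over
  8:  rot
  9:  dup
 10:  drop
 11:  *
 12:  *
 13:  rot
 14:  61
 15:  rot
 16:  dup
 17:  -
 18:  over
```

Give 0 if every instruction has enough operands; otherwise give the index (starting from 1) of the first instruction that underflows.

13

38      38
negate  -38
dup     -38 -38
drop    -38
dup     -38 -38
8       -38 -38 8
over    -38 -38 8 -38
rot     -38 8 -38 -38
dup     -38 8 -38 -38 -38
drop    -38 8 -38 -38
*       -38 8 1444
*       -38 11552
rot  — needs 3 operands, stack has 2 → underflow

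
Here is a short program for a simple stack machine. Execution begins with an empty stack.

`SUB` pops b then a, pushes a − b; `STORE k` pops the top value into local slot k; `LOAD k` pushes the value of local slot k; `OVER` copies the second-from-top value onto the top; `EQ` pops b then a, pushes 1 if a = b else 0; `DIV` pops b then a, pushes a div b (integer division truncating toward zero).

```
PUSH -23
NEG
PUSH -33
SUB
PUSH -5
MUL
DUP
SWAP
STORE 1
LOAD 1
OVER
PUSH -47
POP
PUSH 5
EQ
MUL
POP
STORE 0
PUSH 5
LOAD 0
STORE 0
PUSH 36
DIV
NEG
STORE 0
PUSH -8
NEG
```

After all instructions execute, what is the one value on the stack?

8

PUSH -23 -> -23
NEG      -> 23
PUSH -33 -> 23 -33
SUB      -> 56
PUSH -5  -> 56 -5
MUL      -> -280
DUP      -> -280 -280
SWAP     -> -280 -280
STORE 1  -> -280
LOAD 1   -> -280 -280
OVER     -> -280 -280 -280
PUSH -47 -> -280 -280 -280 -47
POP      -> -280 -280 -280
PUSH 5   -> -280 -280 -280 5
EQ       -> -280 -280 0
MUL      -> -280 0
POP      -> -280
STORE 0  -> (empty)
PUSH 5   -> 5
LOAD 0   -> 5 -280
STORE 0  -> 5
PUSH 36  -> 5 36
DIV      -> 0
NEG      -> 0
STORE 0  -> (empty)
PUSH -8  -> -8
NEG      -> 8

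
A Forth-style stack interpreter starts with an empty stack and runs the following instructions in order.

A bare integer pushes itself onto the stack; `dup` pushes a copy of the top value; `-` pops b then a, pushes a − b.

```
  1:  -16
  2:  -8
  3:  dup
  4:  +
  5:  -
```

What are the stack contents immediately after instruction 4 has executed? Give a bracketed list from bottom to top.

[-16, -16]

-16 : [-16]
-8  : [-16, -8]
dup : [-16, -8, -8]
+   : [-16, -16]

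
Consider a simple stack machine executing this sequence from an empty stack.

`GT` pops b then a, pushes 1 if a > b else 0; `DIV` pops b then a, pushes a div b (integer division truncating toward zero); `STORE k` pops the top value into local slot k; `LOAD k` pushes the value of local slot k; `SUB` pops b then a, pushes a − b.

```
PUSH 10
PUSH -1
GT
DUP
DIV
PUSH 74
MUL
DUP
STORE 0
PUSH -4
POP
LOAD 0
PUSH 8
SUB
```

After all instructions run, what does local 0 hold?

74

PUSH 10  10
PUSH -1  10 -1
GT       1
DUP      1 1
DIV      1
PUSH 74  1 74
MUL      74
DUP      74 74
STORE 0  74
PUSH -4  74 -4
POP      74
LOAD 0   74 74
PUSH 8   74 74 8
SUB      74 66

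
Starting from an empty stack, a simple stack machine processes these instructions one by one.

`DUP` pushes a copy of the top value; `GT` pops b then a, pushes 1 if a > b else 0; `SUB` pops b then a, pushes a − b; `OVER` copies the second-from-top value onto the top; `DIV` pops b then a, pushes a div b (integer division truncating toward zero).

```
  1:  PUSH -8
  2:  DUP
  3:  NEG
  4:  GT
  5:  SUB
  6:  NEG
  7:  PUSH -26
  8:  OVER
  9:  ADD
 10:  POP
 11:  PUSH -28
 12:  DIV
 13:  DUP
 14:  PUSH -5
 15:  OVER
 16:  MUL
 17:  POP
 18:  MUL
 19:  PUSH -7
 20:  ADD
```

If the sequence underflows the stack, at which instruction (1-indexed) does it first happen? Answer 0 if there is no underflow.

5

PUSH -8 → -8
DUP     → -8 -8
NEG     → -8 8
GT      → 0
SUB  — needs 2 operands, stack has 1 → underflow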